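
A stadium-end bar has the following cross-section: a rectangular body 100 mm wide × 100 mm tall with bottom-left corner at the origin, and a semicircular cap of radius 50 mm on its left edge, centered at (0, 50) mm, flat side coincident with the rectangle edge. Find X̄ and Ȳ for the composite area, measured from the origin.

X̄ = 29.92 mm, Ȳ = 50.00 mm

rectangular body: A = 100 × 100 = 10000.00, centroid at (50.00, 50.00).
semicircular end: A = ½π·50² = 3926.99, centroid at (-21.22, 50.00).
ΣA = 13926.99 mm², ΣAX̄ = 416666.67 mm³, ΣAȲ = 696349.54 mm³.
X̄ = 416666.67/13926.99 = 29.92 mm; Ȳ = 696349.54/13926.99 = 50.00 mm.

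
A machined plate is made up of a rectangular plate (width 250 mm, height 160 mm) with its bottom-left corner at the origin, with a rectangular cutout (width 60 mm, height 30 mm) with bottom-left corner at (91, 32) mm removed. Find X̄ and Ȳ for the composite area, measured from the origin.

X̄ = 125.19 mm, Ȳ = 81.55 mm

plate: A = 250 × 160 = 40000.00, centroid at (125.00, 80.00).
hole: A = −(60 × 30) = -1800.00, centroid at (121.00, 47.00).
ΣA = 38200.00 mm², ΣAX̄ = 4782200.00 mm³, ΣAȲ = 3115400.00 mm³.
X̄ = 4782200.00/38200.00 = 125.19 mm; Ȳ = 3115400.00/38200.00 = 81.55 mm.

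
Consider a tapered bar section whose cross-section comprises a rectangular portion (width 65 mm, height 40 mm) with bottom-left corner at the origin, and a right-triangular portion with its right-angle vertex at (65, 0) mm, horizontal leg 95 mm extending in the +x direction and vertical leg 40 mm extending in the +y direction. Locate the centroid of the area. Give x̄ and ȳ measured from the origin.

rectangular portion: A = 65 × 40 = 2600.00, centroid at (32.50, 20.00).
triangular portion: A = ½·95·40 = 1900.00, centroid at (96.67, 13.33).
ΣA = 4500.00 mm²
ΣAx̄ = (2600.00)(32.50) + (1900.00)(96.67) = 268166.67 mm³
ΣAȳ = (2600.00)(20.00) + (1900.00)(13.33) = 77333.33 mm³
x̄ = 268166.67 / 4500.00 = 59.59 mm
ȳ = 77333.33 / 4500.00 = 17.19 mm

x̄ = 59.59 mm, ȳ = 17.19 mm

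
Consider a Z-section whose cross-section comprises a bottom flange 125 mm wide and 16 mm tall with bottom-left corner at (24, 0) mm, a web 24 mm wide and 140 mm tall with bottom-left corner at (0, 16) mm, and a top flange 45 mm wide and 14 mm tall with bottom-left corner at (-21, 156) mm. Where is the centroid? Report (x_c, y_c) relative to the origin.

x_c = 35.77 mm, y_c = 68.06 mm

bottom flange: A = 125 × 16 = 2000.00, centroid at (86.50, 8.00).
web: A = 24 × 140 = 3360.00, centroid at (12.00, 86.00).
top flange: A = 45 × 14 = 630.00, centroid at (1.50, 163.00).
ΣA = 5990.00 mm²
ΣAx_c = (2000.00)(86.50) + (3360.00)(12.00) + (630.00)(1.50) = 214265.00 mm³
ΣAy_c = (2000.00)(8.00) + (3360.00)(86.00) + (630.00)(163.00) = 407650.00 mm³
x_c = 214265.00 / 5990.00 = 35.77 mm
y_c = 407650.00 / 5990.00 = 68.06 mm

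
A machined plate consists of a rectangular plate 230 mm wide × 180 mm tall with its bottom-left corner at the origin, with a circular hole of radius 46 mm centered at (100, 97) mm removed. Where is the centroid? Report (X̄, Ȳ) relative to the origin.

X̄ = 117.87 mm, Ȳ = 88.66 mm

plate: A = 230 × 180 = 41400.00, centroid at (115.00, 90.00).
hole: A = −π·46² = -6647.61, centroid at (100.00, 97.00).
ΣA = 34752.39 mm²
ΣAX̄ = (41400.00)(115.00) + (-6647.61)(100.00) = 4096238.99 mm³
ΣAȲ = (41400.00)(90.00) + (-6647.61)(97.00) = 3081181.82 mm³
X̄ = 4096238.99 / 34752.39 = 117.87 mm
Ȳ = 3081181.82 / 34752.39 = 88.66 mm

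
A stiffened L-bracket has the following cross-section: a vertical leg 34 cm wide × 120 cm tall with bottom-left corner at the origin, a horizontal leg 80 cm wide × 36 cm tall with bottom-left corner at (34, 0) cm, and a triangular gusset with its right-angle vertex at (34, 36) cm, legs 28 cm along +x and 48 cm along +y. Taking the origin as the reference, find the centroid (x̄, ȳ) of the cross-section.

x̄ = 40.83 cm, ȳ = 43.45 cm

vertical leg: A = 34 × 120 = 4080.00, centroid at (17.00, 60.00).
horizontal leg: A = 80 × 36 = 2880.00, centroid at (74.00, 18.00).
gusset: A = ½·28·48 = 672.00, centroid at (43.33, 52.00).
ΣA = 7632.00 cm²
ΣAx̄ = (4080.00)(17.00) + (2880.00)(74.00) + (672.00)(43.33) = 311600.00 cm³
ΣAȳ = (4080.00)(60.00) + (2880.00)(18.00) + (672.00)(52.00) = 331584.00 cm³
x̄ = 311600.00 / 7632.00 = 40.83 cm
ȳ = 331584.00 / 7632.00 = 43.45 cm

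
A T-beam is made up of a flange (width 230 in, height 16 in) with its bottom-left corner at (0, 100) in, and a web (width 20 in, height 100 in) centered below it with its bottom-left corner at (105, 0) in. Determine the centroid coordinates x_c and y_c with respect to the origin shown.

web: A = 20 × 100 = 2000.00, centroid at (115.00, 50.00).
flange: A = 230 × 16 = 3680.00, centroid at (115.00, 108.00).
ΣA = 5680.00 in²
ΣAx_c = (2000.00)(115.00) + (3680.00)(115.00) = 653200.00 in³
ΣAy_c = (2000.00)(50.00) + (3680.00)(108.00) = 497440.00 in³
x_c = 653200.00 / 5680.00 = 115.00 in
y_c = 497440.00 / 5680.00 = 87.58 in

x_c = 115.00 in, y_c = 87.58 in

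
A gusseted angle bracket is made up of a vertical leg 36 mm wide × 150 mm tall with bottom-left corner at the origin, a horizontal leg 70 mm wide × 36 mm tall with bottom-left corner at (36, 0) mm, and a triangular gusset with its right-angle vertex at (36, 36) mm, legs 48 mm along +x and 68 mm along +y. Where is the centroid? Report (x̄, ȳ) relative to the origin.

vertical leg: A = 36 × 150 = 5400.00, centroid at (18.00, 75.00).
horizontal leg: A = 70 × 36 = 2520.00, centroid at (71.00, 18.00).
gusset: A = ½·48·68 = 1632.00, centroid at (52.00, 58.67).
ΣA = 9552.00 mm², ΣAx̄ = 360984.00 mm³, ΣAȳ = 546104.00 mm³.
x̄ = 360984.00/9552.00 = 37.79 mm; ȳ = 546104.00/9552.00 = 57.17 mm.

x̄ = 37.79 mm, ȳ = 57.17 mm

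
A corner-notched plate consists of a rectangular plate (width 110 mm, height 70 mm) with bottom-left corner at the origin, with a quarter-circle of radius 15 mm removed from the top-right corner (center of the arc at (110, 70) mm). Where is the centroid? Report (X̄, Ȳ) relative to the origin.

X̄ = 53.86 mm, Ȳ = 34.33 mm

plate: A = 110 × 70 = 7700.00, centroid at (55.00, 35.00).
removed quarter-circle: A = −¼π·15² = -176.71, centroid at (103.63, 63.63).
ΣA = 7523.29 mm²
ΣAX̄ = (7700.00)(55.00) + (-176.71)(103.63) = 405186.40 mm³
ΣAȲ = (7700.00)(35.00) + (-176.71)(63.63) = 258254.98 mm³
X̄ = 405186.40 / 7523.29 = 53.86 mm
Ȳ = 258254.98 / 7523.29 = 34.33 mm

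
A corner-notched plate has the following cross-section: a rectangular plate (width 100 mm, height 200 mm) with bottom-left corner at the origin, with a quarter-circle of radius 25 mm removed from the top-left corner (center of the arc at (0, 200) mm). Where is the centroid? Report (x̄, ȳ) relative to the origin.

x̄ = 50.99 mm, ȳ = 97.75 mm

plate: A = 100 × 200 = 20000.00, centroid at (50.00, 100.00).
removed quarter-circle: A = −¼π·25² = -490.87, centroid at (10.61, 189.39).
ΣA = 19509.13 mm²
ΣAx̄ = (20000.00)(50.00) + (-490.87)(10.61) = 994791.67 mm³
ΣAȳ = (20000.00)(100.00) + (-490.87)(189.39) = 1907033.56 mm³
x̄ = 994791.67 / 19509.13 = 50.99 mm
ȳ = 1907033.56 / 19509.13 = 97.75 mm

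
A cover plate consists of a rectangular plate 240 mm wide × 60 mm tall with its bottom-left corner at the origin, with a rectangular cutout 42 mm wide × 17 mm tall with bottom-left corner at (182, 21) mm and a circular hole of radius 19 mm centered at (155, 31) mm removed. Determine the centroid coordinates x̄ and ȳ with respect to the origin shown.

x̄ = 112.12 mm, ȳ = 29.94 mm

plate: A = 240 × 60 = 14400.00, centroid at (120.00, 30.00).
hole 1: A = −(42 × 17) = -714.00, centroid at (203.00, 29.50).
hole 2: A = −π·19² = -1134.11, centroid at (155.00, 31.00).
ΣA = 12551.89 mm²
ΣAx̄ = (14400.00)(120.00) + (-714.00)(203.00) + (-1134.11)(155.00) = 1407270.18 mm³
ΣAȳ = (14400.00)(30.00) + (-714.00)(29.50) + (-1134.11)(31.00) = 375779.44 mm³
x̄ = 1407270.18 / 12551.89 = 112.12 mm
ȳ = 375779.44 / 12551.89 = 29.94 mm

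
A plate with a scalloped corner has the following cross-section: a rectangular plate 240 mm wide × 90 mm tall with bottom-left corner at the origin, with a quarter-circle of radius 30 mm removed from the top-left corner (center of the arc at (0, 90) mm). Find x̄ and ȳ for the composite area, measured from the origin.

x̄ = 123.63 mm, ȳ = 43.91 mm

plate: A = 240 × 90 = 21600.00, centroid at (120.00, 45.00).
removed quarter-circle: A = −¼π·30² = -706.86, centroid at (12.73, 77.27).
ΣA = 20893.14 mm²
ΣAx̄ = (21600.00)(120.00) + (-706.86)(12.73) = 2583000.00 mm³
ΣAȳ = (21600.00)(45.00) + (-706.86)(77.27) = 917382.75 mm³
x̄ = 2583000.00 / 20893.14 = 123.63 mm
ȳ = 917382.75 / 20893.14 = 43.91 mm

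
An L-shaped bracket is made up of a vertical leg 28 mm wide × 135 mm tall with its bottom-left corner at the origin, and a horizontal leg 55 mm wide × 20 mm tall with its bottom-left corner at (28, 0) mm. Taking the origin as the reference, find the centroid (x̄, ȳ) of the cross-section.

x̄ = 23.35 mm, ȳ = 54.54 mm

Part | A | x̄ᵢ | ȳᵢ | A·x̄ᵢ | A·ȳᵢ
vertical leg | 3780.00 | 14.00 | 67.50 | 52920.00 | 255150.00
horizontal leg | 1100.00 | 55.50 | 10.00 | 61050.00 | 11000.00
Σ | 4880.00 |  |  | 113970.00 | 266150.00
x̄ = 113970.00 / 4880.00 = 23.35 mm
ȳ = 266150.00 / 4880.00 = 54.54 mm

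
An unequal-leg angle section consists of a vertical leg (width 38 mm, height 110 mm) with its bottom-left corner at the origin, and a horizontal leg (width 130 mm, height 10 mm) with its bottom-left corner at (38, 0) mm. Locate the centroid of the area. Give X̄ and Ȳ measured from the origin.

vertical leg: A = 38 × 110 = 4180.00, centroid at (19.00, 55.00).
horizontal leg: A = 130 × 10 = 1300.00, centroid at (103.00, 5.00).
ΣA = 5480.00 mm², ΣAX̄ = 213320.00 mm³, ΣAȲ = 236400.00 mm³.
X̄ = 213320.00/5480.00 = 38.93 mm; Ȳ = 236400.00/5480.00 = 43.14 mm.

X̄ = 38.93 mm, Ȳ = 43.14 mm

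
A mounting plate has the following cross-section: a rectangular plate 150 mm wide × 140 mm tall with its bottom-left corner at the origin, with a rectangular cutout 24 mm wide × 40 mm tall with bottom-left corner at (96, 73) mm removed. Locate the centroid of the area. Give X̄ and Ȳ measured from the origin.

plate: A = 150 × 140 = 21000.00, centroid at (75.00, 70.00).
hole: A = −(24 × 40) = -960.00, centroid at (108.00, 93.00).
ΣA = 20040.00 mm², ΣAX̄ = 1471320.00 mm³, ΣAȲ = 1380720.00 mm³.
X̄ = 1471320.00/20040.00 = 73.42 mm; Ȳ = 1380720.00/20040.00 = 68.90 mm.

X̄ = 73.42 mm, Ȳ = 68.90 mm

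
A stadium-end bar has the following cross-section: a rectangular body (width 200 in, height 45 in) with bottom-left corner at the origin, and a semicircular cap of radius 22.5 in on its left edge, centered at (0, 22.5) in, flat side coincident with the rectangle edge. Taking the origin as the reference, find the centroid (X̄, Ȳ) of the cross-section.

X̄ = 91.11 in, Ȳ = 22.50 in

Part | A | x̄ᵢ | ȳᵢ | A·x̄ᵢ | A·ȳᵢ
rectangular body | 9000.00 | 100.00 | 22.50 | 900000.00 | 202500.00
semicircular end | 795.22 | -9.55 | 22.50 | -7593.75 | 17892.35
Σ | 9795.22 |  |  | 892406.25 | 220392.35
X̄ = 892406.25 / 9795.22 = 91.11 in
Ȳ = 220392.35 / 9795.22 = 22.50 in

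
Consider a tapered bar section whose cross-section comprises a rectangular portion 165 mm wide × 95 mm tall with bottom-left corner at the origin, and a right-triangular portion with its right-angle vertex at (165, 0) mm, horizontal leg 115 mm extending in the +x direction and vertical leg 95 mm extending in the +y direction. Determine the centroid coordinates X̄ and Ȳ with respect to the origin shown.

X̄ = 113.73 mm, Ȳ = 43.41 mm

rectangular portion: A = 165 × 95 = 15675.00, centroid at (82.50, 47.50).
triangular portion: A = ½·115·95 = 5462.50, centroid at (203.33, 31.67).
ΣA = 21137.50 mm², ΣAX̄ = 2403895.83 mm³, ΣAȲ = 917541.67 mm³.
X̄ = 2403895.83/21137.50 = 113.73 mm; Ȳ = 917541.67/21137.50 = 43.41 mm.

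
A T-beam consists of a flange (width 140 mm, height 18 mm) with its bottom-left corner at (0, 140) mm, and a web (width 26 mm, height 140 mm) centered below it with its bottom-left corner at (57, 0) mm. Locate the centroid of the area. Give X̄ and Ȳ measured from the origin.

web: A = 26 × 140 = 3640.00, centroid at (70.00, 70.00).
flange: A = 140 × 18 = 2520.00, centroid at (70.00, 149.00).
ΣA = 6160.00 mm²
ΣAX̄ = (3640.00)(70.00) + (2520.00)(70.00) = 431200.00 mm³
ΣAȲ = (3640.00)(70.00) + (2520.00)(149.00) = 630280.00 mm³
X̄ = 431200.00 / 6160.00 = 70.00 mm
Ȳ = 630280.00 / 6160.00 = 102.32 mm

X̄ = 70.00 mm, Ȳ = 102.32 mm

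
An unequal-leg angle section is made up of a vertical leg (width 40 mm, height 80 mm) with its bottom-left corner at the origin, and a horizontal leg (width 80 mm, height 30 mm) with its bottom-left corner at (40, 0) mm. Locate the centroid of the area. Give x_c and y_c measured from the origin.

x_c = 45.71 mm, y_c = 29.29 mm

vertical leg: A = 40 × 80 = 3200.00, centroid at (20.00, 40.00).
horizontal leg: A = 80 × 30 = 2400.00, centroid at (80.00, 15.00).
ΣA = 5600.00 mm², ΣAx_c = 256000.00 mm³, ΣAy_c = 164000.00 mm³.
x_c = 256000.00/5600.00 = 45.71 mm; y_c = 164000.00/5600.00 = 29.29 mm.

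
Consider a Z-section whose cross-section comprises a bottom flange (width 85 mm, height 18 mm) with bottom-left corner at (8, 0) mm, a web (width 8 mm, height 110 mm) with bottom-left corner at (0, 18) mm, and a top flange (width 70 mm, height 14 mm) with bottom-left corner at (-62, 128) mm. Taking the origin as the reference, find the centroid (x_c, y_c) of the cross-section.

bottom flange: A = 85 × 18 = 1530.00, centroid at (50.50, 9.00).
web: A = 8 × 110 = 880.00, centroid at (4.00, 73.00).
top flange: A = 70 × 14 = 980.00, centroid at (-27.00, 135.00).
ΣA = 3390.00 mm²
ΣAx_c = (1530.00)(50.50) + (880.00)(4.00) + (980.00)(-27.00) = 54325.00 mm³
ΣAy_c = (1530.00)(9.00) + (880.00)(73.00) + (980.00)(135.00) = 210310.00 mm³
x_c = 54325.00 / 3390.00 = 16.03 mm
y_c = 210310.00 / 3390.00 = 62.04 mm

x_c = 16.03 mm, y_c = 62.04 mm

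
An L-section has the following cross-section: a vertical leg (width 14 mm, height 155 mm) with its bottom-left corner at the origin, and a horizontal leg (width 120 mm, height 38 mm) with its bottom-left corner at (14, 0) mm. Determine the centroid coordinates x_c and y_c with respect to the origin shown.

vertical leg: A = 14 × 155 = 2170.00, centroid at (7.00, 77.50).
horizontal leg: A = 120 × 38 = 4560.00, centroid at (74.00, 19.00).
ΣA = 6730.00 mm²
ΣAx_c = (2170.00)(7.00) + (4560.00)(74.00) = 352630.00 mm³
ΣAy_c = (2170.00)(77.50) + (4560.00)(19.00) = 254815.00 mm³
x_c = 352630.00 / 6730.00 = 52.40 mm
y_c = 254815.00 / 6730.00 = 37.86 mm

x_c = 52.40 mm, y_c = 37.86 mm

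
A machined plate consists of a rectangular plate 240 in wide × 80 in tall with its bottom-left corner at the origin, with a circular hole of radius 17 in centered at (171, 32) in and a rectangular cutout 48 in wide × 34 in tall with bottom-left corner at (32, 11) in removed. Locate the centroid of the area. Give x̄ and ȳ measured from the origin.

Part | A | x̄ᵢ | ȳᵢ | A·x̄ᵢ | A·ȳᵢ
plate | 19200.00 | 120.00 | 40.00 | 2304000.00 | 768000.00
hole 1 | -907.92 | 171.00 | 32.00 | -155254.37 | -29053.45
hole 2 | -1632.00 | 56.00 | 28.00 | -91392.00 | -45696.00
Σ | 16660.08 |  |  | 2057353.63 | 693250.55
x̄ = 2057353.63 / 16660.08 = 123.49 in
ȳ = 693250.55 / 16660.08 = 41.61 in

x̄ = 123.49 in, ȳ = 41.61 in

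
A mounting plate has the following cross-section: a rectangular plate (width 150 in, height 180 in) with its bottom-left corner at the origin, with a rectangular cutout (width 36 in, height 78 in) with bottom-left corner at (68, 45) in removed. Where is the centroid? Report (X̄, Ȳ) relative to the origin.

X̄ = 73.72 in, Ȳ = 90.70 in

Part | A | x̄ᵢ | ȳᵢ | A·x̄ᵢ | A·ȳᵢ
plate | 27000.00 | 75.00 | 90.00 | 2025000.00 | 2430000.00
hole | -2808.00 | 86.00 | 84.00 | -241488.00 | -235872.00
Σ | 24192.00 |  |  | 1783512.00 | 2194128.00
X̄ = 1783512.00 / 24192.00 = 73.72 in
Ȳ = 2194128.00 / 24192.00 = 90.70 in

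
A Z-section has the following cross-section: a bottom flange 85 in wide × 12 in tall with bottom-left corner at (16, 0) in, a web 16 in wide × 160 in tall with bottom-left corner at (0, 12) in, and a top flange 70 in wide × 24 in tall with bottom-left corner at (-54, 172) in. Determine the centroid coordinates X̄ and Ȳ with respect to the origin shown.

Part | A | x̄ᵢ | ȳᵢ | A·x̄ᵢ | A·ȳᵢ
bottom flange | 1020.00 | 58.50 | 6.00 | 59670.00 | 6120.00
web | 2560.00 | 8.00 | 92.00 | 20480.00 | 235520.00
top flange | 1680.00 | -19.00 | 184.00 | -31920.00 | 309120.00
Σ | 5260.00 |  |  | 48230.00 | 550760.00
X̄ = 48230.00 / 5260.00 = 9.17 in
Ȳ = 550760.00 / 5260.00 = 104.71 in

X̄ = 9.17 in, Ȳ = 104.71 in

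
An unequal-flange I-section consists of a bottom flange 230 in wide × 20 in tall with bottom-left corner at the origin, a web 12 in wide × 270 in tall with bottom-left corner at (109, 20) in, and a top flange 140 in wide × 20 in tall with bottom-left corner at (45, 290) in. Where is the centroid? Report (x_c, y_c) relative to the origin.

x_c = 115.00 in, y_c = 130.47 in

bottom flange: A = 230 × 20 = 4600.00, centroid at (115.00, 10.00).
web: A = 12 × 270 = 3240.00, centroid at (115.00, 155.00).
top flange: A = 140 × 20 = 2800.00, centroid at (115.00, 300.00).
ΣA = 10640.00 in²
ΣAx_c = (4600.00)(115.00) + (3240.00)(115.00) + (2800.00)(115.00) = 1223600.00 in³
ΣAy_c = (4600.00)(10.00) + (3240.00)(155.00) + (2800.00)(300.00) = 1388200.00 in³
x_c = 1223600.00 / 10640.00 = 115.00 in
y_c = 1388200.00 / 10640.00 = 130.47 in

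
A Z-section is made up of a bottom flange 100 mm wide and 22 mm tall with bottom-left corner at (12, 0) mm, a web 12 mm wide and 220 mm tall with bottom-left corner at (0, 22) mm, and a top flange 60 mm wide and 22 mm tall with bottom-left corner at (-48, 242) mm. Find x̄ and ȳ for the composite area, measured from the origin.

x̄ = 20.86 mm, ȳ = 114.71 mm

bottom flange: A = 100 × 22 = 2200.00, centroid at (62.00, 11.00).
web: A = 12 × 220 = 2640.00, centroid at (6.00, 132.00).
top flange: A = 60 × 22 = 1320.00, centroid at (-18.00, 253.00).
ΣA = 6160.00 mm²
ΣAx̄ = (2200.00)(62.00) + (2640.00)(6.00) + (1320.00)(-18.00) = 128480.00 mm³
ΣAȳ = (2200.00)(11.00) + (2640.00)(132.00) + (1320.00)(253.00) = 706640.00 mm³
x̄ = 128480.00 / 6160.00 = 20.86 mm
ȳ = 706640.00 / 6160.00 = 114.71 mm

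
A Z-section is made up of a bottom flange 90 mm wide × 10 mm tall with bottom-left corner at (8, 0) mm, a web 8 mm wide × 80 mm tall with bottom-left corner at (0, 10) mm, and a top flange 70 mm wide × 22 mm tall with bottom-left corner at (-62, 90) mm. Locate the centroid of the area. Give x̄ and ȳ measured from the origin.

bottom flange: A = 90 × 10 = 900.00, centroid at (53.00, 5.00).
web: A = 8 × 80 = 640.00, centroid at (4.00, 50.00).
top flange: A = 70 × 22 = 1540.00, centroid at (-27.00, 101.00).
ΣA = 3080.00 mm²
ΣAx̄ = (900.00)(53.00) + (640.00)(4.00) + (1540.00)(-27.00) = 8680.00 mm³
ΣAȳ = (900.00)(5.00) + (640.00)(50.00) + (1540.00)(101.00) = 192040.00 mm³
x̄ = 8680.00 / 3080.00 = 2.82 mm
ȳ = 192040.00 / 3080.00 = 62.35 mm

x̄ = 2.82 mm, ȳ = 62.35 mm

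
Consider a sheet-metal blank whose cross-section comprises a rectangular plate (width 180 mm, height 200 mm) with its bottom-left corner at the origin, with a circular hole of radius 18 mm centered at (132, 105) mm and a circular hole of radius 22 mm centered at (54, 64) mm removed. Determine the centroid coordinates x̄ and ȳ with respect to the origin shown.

Part | A | x̄ᵢ | ȳᵢ | A·x̄ᵢ | A·ȳᵢ
plate | 36000.00 | 90.00 | 100.00 | 3240000.00 | 3600000.00
hole 1 | -1017.88 | 132.00 | 105.00 | -134359.63 | -106876.98
hole 2 | -1520.53 | 54.00 | 64.00 | -82108.67 | -97313.97
Σ | 33461.59 |  |  | 3023531.70 | 3395809.04
x̄ = 3023531.70 / 33461.59 = 90.36 mm
ȳ = 3395809.04 / 33461.59 = 101.48 mm

x̄ = 90.36 mm, ȳ = 101.48 mm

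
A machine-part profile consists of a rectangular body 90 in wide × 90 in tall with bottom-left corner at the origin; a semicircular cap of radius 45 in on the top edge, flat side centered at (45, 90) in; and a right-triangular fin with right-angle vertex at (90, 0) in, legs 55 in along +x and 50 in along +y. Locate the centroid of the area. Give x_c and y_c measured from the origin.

Part | A | x̄ᵢ | ȳᵢ | A·x̄ᵢ | A·ȳᵢ
rectangular body | 8100.00 | 45.00 | 45.00 | 364500.00 | 364500.00
semicircular top | 3180.86 | 45.00 | 109.10 | 143138.82 | 347027.63
triangular fin | 1375.00 | 108.33 | 16.67 | 148958.33 | 22916.67
Σ | 12655.86 |  |  | 656597.15 | 734444.30
x_c = 656597.15 / 12655.86 = 51.88 in
y_c = 734444.30 / 12655.86 = 58.03 in

x_c = 51.88 in, y_c = 58.03 in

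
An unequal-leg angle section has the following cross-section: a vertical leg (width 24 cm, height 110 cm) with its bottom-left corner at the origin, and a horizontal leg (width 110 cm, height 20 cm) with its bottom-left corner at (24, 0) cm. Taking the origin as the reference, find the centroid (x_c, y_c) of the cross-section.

x_c = 42.45 cm, y_c = 34.55 cm

vertical leg: A = 24 × 110 = 2640.00, centroid at (12.00, 55.00).
horizontal leg: A = 110 × 20 = 2200.00, centroid at (79.00, 10.00).
ΣA = 4840.00 cm²
ΣAx_c = (2640.00)(12.00) + (2200.00)(79.00) = 205480.00 cm³
ΣAy_c = (2640.00)(55.00) + (2200.00)(10.00) = 167200.00 cm³
x_c = 205480.00 / 4840.00 = 42.45 cm
y_c = 167200.00 / 4840.00 = 34.55 cm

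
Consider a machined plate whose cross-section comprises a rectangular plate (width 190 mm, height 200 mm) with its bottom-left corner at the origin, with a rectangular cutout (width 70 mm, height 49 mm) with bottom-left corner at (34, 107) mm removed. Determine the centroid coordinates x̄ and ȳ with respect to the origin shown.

Part | A | x̄ᵢ | ȳᵢ | A·x̄ᵢ | A·ȳᵢ
plate | 38000.00 | 95.00 | 100.00 | 3610000.00 | 3800000.00
hole | -3430.00 | 69.00 | 131.50 | -236670.00 | -451045.00
Σ | 34570.00 |  |  | 3373330.00 | 3348955.00
x̄ = 3373330.00 / 34570.00 = 97.58 mm
ȳ = 3348955.00 / 34570.00 = 96.87 mm

x̄ = 97.58 mm, ȳ = 96.87 mm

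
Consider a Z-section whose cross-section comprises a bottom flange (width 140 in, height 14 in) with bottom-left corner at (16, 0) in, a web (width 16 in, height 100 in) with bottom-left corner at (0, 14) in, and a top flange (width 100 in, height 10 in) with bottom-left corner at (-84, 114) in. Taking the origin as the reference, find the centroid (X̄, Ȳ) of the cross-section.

bottom flange: A = 140 × 14 = 1960.00, centroid at (86.00, 7.00).
web: A = 16 × 100 = 1600.00, centroid at (8.00, 64.00).
top flange: A = 100 × 10 = 1000.00, centroid at (-34.00, 119.00).
ΣA = 4560.00 in²
ΣAX̄ = (1960.00)(86.00) + (1600.00)(8.00) + (1000.00)(-34.00) = 147360.00 in³
ΣAȲ = (1960.00)(7.00) + (1600.00)(64.00) + (1000.00)(119.00) = 235120.00 in³
X̄ = 147360.00 / 4560.00 = 32.32 in
Ȳ = 235120.00 / 4560.00 = 51.56 in

X̄ = 32.32 in, Ȳ = 51.56 in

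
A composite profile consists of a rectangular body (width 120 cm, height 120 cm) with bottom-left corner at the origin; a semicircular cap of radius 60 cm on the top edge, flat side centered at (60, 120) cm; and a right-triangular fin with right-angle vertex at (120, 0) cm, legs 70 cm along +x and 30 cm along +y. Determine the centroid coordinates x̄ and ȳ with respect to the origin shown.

x̄ = 64.15 cm, ȳ = 80.41 cm

rectangular body: A = 120 × 120 = 14400.00, centroid at (60.00, 60.00).
semicircular top: A = ½π·60² = 5654.87, centroid at (60.00, 145.46).
triangular fin: A = ½·70·30 = 1050.00, centroid at (143.33, 10.00).
ΣA = 21104.87 cm², ΣAx̄ = 1353792.01 cm³, ΣAȳ = 1697084.01 cm³.
x̄ = 1353792.01/21104.87 = 64.15 cm; ȳ = 1697084.01/21104.87 = 80.41 cm.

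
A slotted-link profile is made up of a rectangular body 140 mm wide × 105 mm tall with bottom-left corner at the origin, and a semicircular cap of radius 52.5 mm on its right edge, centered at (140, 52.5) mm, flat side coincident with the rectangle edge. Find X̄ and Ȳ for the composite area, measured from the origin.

X̄ = 91.00 mm, Ȳ = 52.50 mm

Part | A | x̄ᵢ | ȳᵢ | A·x̄ᵢ | A·ȳᵢ
rectangular body | 14700.00 | 70.00 | 52.50 | 1029000.00 | 771750.00
semicircular end | 4329.51 | 162.28 | 52.50 | 702599.78 | 227299.14
Σ | 19029.51 |  |  | 1731599.78 | 999049.14
X̄ = 1731599.78 / 19029.51 = 91.00 mm
Ȳ = 999049.14 / 19029.51 = 52.50 mm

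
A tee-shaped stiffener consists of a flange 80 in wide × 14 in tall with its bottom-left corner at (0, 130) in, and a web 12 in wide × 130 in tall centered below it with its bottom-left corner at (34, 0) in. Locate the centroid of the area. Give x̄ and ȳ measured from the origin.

x̄ = 40.00 in, ȳ = 95.09 in

web: A = 12 × 130 = 1560.00, centroid at (40.00, 65.00).
flange: A = 80 × 14 = 1120.00, centroid at (40.00, 137.00).
ΣA = 2680.00 in²
ΣAx̄ = (1560.00)(40.00) + (1120.00)(40.00) = 107200.00 in³
ΣAȳ = (1560.00)(65.00) + (1120.00)(137.00) = 254840.00 in³
x̄ = 107200.00 / 2680.00 = 40.00 in
ȳ = 254840.00 / 2680.00 = 95.09 in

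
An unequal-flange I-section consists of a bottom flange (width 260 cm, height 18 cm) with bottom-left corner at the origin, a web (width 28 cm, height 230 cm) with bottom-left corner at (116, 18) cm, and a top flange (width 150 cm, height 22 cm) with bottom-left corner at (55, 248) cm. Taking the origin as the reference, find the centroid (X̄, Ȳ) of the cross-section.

bottom flange: A = 260 × 18 = 4680.00, centroid at (130.00, 9.00).
web: A = 28 × 230 = 6440.00, centroid at (130.00, 133.00).
top flange: A = 150 × 22 = 3300.00, centroid at (130.00, 259.00).
ΣA = 14420.00 cm²
ΣAX̄ = (4680.00)(130.00) + (6440.00)(130.00) + (3300.00)(130.00) = 1874600.00 cm³
ΣAȲ = (4680.00)(9.00) + (6440.00)(133.00) + (3300.00)(259.00) = 1753340.00 cm³
X̄ = 1874600.00 / 14420.00 = 130.00 cm
Ȳ = 1753340.00 / 14420.00 = 121.59 cm

X̄ = 130.00 cm, Ȳ = 121.59 cm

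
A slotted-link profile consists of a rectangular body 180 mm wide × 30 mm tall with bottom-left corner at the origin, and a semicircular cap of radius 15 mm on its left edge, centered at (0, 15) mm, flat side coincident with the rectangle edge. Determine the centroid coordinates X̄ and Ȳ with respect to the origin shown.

rectangular body: A = 180 × 30 = 5400.00, centroid at (90.00, 15.00).
semicircular end: A = ½π·15² = 353.43, centroid at (-6.37, 15.00).
ΣA = 5753.43 mm²
ΣAX̄ = (5400.00)(90.00) + (353.43)(-6.37) = 483750.00 mm³
ΣAȲ = (5400.00)(15.00) + (353.43)(15.00) = 86301.44 mm³
X̄ = 483750.00 / 5753.43 = 84.08 mm
Ȳ = 86301.44 / 5753.43 = 15.00 mm

X̄ = 84.08 mm, Ȳ = 15.00 mm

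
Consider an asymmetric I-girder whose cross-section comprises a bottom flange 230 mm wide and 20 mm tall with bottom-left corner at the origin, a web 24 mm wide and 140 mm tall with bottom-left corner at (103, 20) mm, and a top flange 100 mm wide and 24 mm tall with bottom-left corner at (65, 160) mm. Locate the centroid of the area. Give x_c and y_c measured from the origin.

x_c = 115.00 mm, y_c = 73.47 mm

bottom flange: A = 230 × 20 = 4600.00, centroid at (115.00, 10.00).
web: A = 24 × 140 = 3360.00, centroid at (115.00, 90.00).
top flange: A = 100 × 24 = 2400.00, centroid at (115.00, 172.00).
ΣA = 10360.00 mm²
ΣAx_c = (4600.00)(115.00) + (3360.00)(115.00) + (2400.00)(115.00) = 1191400.00 mm³
ΣAy_c = (4600.00)(10.00) + (3360.00)(90.00) + (2400.00)(172.00) = 761200.00 mm³
x_c = 1191400.00 / 10360.00 = 115.00 mm
y_c = 761200.00 / 10360.00 = 73.47 mm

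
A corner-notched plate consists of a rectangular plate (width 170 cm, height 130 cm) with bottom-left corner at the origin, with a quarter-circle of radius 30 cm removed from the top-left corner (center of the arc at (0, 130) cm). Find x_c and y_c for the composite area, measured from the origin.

x_c = 87.39 cm, y_c = 63.27 cm

plate: A = 170 × 130 = 22100.00, centroid at (85.00, 65.00).
removed quarter-circle: A = −¼π·30² = -706.86, centroid at (12.73, 117.27).
ΣA = 21393.14 cm²
ΣAx_c = (22100.00)(85.00) + (-706.86)(12.73) = 1869500.00 cm³
ΣAy_c = (22100.00)(65.00) + (-706.86)(117.27) = 1353608.41 cm³
x_c = 1869500.00 / 21393.14 = 87.39 cm
y_c = 1353608.41 / 21393.14 = 63.27 cm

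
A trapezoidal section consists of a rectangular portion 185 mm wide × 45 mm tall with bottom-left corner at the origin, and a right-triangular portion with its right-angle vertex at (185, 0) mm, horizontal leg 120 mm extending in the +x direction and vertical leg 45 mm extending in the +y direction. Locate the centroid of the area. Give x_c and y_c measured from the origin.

Part | A | x̄ᵢ | ȳᵢ | A·x̄ᵢ | A·ȳᵢ
rectangular portion | 8325.00 | 92.50 | 22.50 | 770062.50 | 187312.50
triangular portion | 2700.00 | 225.00 | 15.00 | 607500.00 | 40500.00
Σ | 11025.00 |  |  | 1377562.50 | 227812.50
x_c = 1377562.50 / 11025.00 = 124.95 mm
y_c = 227812.50 / 11025.00 = 20.66 mm

x_c = 124.95 mm, y_c = 20.66 mm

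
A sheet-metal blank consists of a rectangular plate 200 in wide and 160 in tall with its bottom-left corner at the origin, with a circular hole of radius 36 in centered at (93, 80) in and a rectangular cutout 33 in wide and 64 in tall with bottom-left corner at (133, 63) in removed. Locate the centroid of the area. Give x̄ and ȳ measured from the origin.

plate: A = 200 × 160 = 32000.00, centroid at (100.00, 80.00).
hole 1: A = −π·36² = -4071.50, centroid at (93.00, 80.00).
hole 2: A = −(33 × 64) = -2112.00, centroid at (149.50, 95.00).
ΣA = 25816.50 in²
ΣAx̄ = (32000.00)(100.00) + (-4071.50)(93.00) + (-2112.00)(149.50) = 2505606.12 in³
ΣAȳ = (32000.00)(80.00) + (-4071.50)(80.00) + (-2112.00)(95.00) = 2033639.67 in³
x̄ = 2505606.12 / 25816.50 = 97.05 in
ȳ = 2033639.67 / 25816.50 = 78.77 in

x̄ = 97.05 in, ȳ = 78.77 in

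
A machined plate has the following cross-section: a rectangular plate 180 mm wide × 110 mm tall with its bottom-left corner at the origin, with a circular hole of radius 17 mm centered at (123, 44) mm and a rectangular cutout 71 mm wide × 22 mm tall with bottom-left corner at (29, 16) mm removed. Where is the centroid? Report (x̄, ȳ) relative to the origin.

plate: A = 180 × 110 = 19800.00, centroid at (90.00, 55.00).
hole 1: A = −π·17² = -907.92, centroid at (123.00, 44.00).
hole 2: A = −(71 × 22) = -1562.00, centroid at (64.50, 27.00).
ΣA = 17330.08 mm²
ΣAx̄ = (19800.00)(90.00) + (-907.92)(123.00) + (-1562.00)(64.50) = 1569576.81 mm³
ΣAȳ = (19800.00)(55.00) + (-907.92)(44.00) + (-1562.00)(27.00) = 1006877.51 mm³
x̄ = 1569576.81 / 17330.08 = 90.57 mm
ȳ = 1006877.51 / 17330.08 = 58.10 mm

x̄ = 90.57 mm, ȳ = 58.10 mm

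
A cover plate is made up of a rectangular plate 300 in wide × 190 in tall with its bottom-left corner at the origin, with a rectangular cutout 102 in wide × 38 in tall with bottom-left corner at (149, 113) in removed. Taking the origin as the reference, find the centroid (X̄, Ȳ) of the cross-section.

Part | A | x̄ᵢ | ȳᵢ | A·x̄ᵢ | A·ȳᵢ
plate | 57000.00 | 150.00 | 95.00 | 8550000.00 | 5415000.00
hole | -3876.00 | 200.00 | 132.00 | -775200.00 | -511632.00
Σ | 53124.00 |  |  | 7774800.00 | 4903368.00
X̄ = 7774800.00 / 53124.00 = 146.35 in
Ȳ = 4903368.00 / 53124.00 = 92.30 in

X̄ = 146.35 in, Ȳ = 92.30 in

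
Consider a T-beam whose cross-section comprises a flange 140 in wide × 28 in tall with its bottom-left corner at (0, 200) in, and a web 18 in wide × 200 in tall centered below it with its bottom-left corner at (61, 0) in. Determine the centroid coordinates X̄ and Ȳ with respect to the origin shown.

X̄ = 70.00 in, Ȳ = 159.43 in

web: A = 18 × 200 = 3600.00, centroid at (70.00, 100.00).
flange: A = 140 × 28 = 3920.00, centroid at (70.00, 214.00).
ΣA = 7520.00 in², ΣAX̄ = 526400.00 in³, ΣAȲ = 1198880.00 in³.
X̄ = 526400.00/7520.00 = 70.00 in; Ȳ = 1198880.00/7520.00 = 159.43 in.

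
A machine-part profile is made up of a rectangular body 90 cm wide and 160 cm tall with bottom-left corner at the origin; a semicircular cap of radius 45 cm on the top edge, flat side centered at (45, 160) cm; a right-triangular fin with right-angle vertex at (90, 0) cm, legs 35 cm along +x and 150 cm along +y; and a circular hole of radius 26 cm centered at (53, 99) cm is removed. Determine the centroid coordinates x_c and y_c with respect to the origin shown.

x_c = 52.29 cm, y_c = 90.85 cm

Part | A | x̄ᵢ | ȳᵢ | A·x̄ᵢ | A·ȳᵢ
rectangular body | 14400.00 | 45.00 | 80.00 | 648000.00 | 1152000.00
semicircular top | 3180.86 | 45.00 | 179.10 | 143138.82 | 569688.01
triangular fin | 2625.00 | 101.67 | 50.00 | 266875.00 | 131250.00
hole | -2123.72 | 53.00 | 99.00 | -112556.98 | -210247.95
Σ | 18082.15 |  |  | 945456.83 | 1642690.06
x_c = 945456.83 / 18082.15 = 52.29 cm
y_c = 1642690.06 / 18082.15 = 90.85 cm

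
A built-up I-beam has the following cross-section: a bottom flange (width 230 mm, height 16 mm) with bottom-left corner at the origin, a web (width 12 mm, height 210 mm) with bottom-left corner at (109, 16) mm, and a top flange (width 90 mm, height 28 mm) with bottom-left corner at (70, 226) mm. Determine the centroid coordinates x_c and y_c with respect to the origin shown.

x_c = 115.00 mm, y_c = 107.70 mm

Part | A | x̄ᵢ | ȳᵢ | A·x̄ᵢ | A·ȳᵢ
bottom flange | 3680.00 | 115.00 | 8.00 | 423200.00 | 29440.00
web | 2520.00 | 115.00 | 121.00 | 289800.00 | 304920.00
top flange | 2520.00 | 115.00 | 240.00 | 289800.00 | 604800.00
Σ | 8720.00 |  |  | 1002800.00 | 939160.00
x_c = 1002800.00 / 8720.00 = 115.00 mm
y_c = 939160.00 / 8720.00 = 107.70 mm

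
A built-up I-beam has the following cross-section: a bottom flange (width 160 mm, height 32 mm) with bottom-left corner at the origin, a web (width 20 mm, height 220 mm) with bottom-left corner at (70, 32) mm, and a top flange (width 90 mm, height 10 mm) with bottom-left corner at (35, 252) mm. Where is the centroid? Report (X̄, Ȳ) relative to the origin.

Part | A | x̄ᵢ | ȳᵢ | A·x̄ᵢ | A·ȳᵢ
bottom flange | 5120.00 | 80.00 | 16.00 | 409600.00 | 81920.00
web | 4400.00 | 80.00 | 142.00 | 352000.00 | 624800.00
top flange | 900.00 | 80.00 | 257.00 | 72000.00 | 231300.00
Σ | 10420.00 |  |  | 833600.00 | 938020.00
X̄ = 833600.00 / 10420.00 = 80.00 mm
Ȳ = 938020.00 / 10420.00 = 90.02 mm

X̄ = 80.00 mm, Ȳ = 90.02 mm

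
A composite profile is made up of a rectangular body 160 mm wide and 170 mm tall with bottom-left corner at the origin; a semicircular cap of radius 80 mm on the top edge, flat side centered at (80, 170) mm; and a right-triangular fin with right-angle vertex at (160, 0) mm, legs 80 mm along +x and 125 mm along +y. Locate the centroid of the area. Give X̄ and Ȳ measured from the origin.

rectangular body: A = 160 × 170 = 27200.00, centroid at (80.00, 85.00).
semicircular top: A = ½π·80² = 10053.10, centroid at (80.00, 203.95).
triangular fin: A = ½·80·125 = 5000.00, centroid at (186.67, 41.67).
ΣA = 42253.10 mm², ΣAX̄ = 3913581.05 mm³, ΣAȲ = 4570693.07 mm³.
X̄ = 3913581.05/42253.10 = 92.62 mm; Ȳ = 4570693.07/42253.10 = 108.17 mm.

X̄ = 92.62 mm, Ȳ = 108.17 mm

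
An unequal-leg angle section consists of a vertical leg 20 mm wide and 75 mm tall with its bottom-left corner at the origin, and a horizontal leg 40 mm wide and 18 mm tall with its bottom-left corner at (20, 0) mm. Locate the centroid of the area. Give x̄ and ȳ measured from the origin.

x̄ = 19.73 mm, ȳ = 28.26 mm

vertical leg: A = 20 × 75 = 1500.00, centroid at (10.00, 37.50).
horizontal leg: A = 40 × 18 = 720.00, centroid at (40.00, 9.00).
ΣA = 2220.00 mm², ΣAx̄ = 43800.00 mm³, ΣAȳ = 62730.00 mm³.
x̄ = 43800.00/2220.00 = 19.73 mm; ȳ = 62730.00/2220.00 = 28.26 mm.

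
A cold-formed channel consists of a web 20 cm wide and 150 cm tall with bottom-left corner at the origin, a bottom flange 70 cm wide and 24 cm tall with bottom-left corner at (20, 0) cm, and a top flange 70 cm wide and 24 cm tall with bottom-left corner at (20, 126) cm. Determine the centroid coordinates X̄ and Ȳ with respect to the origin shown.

web: A = 20 × 150 = 3000.00, centroid at (10.00, 75.00).
bottom flange: A = 70 × 24 = 1680.00, centroid at (55.00, 12.00).
top flange: A = 70 × 24 = 1680.00, centroid at (55.00, 138.00).
ΣA = 6360.00 cm², ΣAX̄ = 214800.00 cm³, ΣAȲ = 477000.00 cm³.
X̄ = 214800.00/6360.00 = 33.77 cm; Ȳ = 477000.00/6360.00 = 75.00 cm.

X̄ = 33.77 cm, Ȳ = 75.00 cm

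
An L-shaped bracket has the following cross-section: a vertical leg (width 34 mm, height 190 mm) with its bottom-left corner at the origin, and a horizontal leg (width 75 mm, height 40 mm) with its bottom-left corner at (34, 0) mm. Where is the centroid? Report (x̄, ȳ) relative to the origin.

x̄ = 34.28 mm, ȳ = 71.22 mm

vertical leg: A = 34 × 190 = 6460.00, centroid at (17.00, 95.00).
horizontal leg: A = 75 × 40 = 3000.00, centroid at (71.50, 20.00).
ΣA = 9460.00 mm²
ΣAx̄ = (6460.00)(17.00) + (3000.00)(71.50) = 324320.00 mm³
ΣAȳ = (6460.00)(95.00) + (3000.00)(20.00) = 673700.00 mm³
x̄ = 324320.00 / 9460.00 = 34.28 mm
ȳ = 673700.00 / 9460.00 = 71.22 mm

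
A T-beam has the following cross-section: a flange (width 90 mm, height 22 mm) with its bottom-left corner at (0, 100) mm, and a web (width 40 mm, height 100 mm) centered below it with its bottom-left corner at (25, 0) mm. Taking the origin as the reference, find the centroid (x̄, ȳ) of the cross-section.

Part | A | x̄ᵢ | ȳᵢ | A·x̄ᵢ | A·ȳᵢ
web | 4000.00 | 45.00 | 50.00 | 180000.00 | 200000.00
flange | 1980.00 | 45.00 | 111.00 | 89100.00 | 219780.00
Σ | 5980.00 |  |  | 269100.00 | 419780.00
x̄ = 269100.00 / 5980.00 = 45.00 mm
ȳ = 419780.00 / 5980.00 = 70.20 mm

x̄ = 45.00 mm, ȳ = 70.20 mm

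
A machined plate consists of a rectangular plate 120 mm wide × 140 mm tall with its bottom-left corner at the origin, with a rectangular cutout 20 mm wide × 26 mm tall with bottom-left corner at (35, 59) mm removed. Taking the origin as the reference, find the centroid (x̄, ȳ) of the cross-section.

x̄ = 60.48 mm, ȳ = 69.94 mm

Part | A | x̄ᵢ | ȳᵢ | A·x̄ᵢ | A·ȳᵢ
plate | 16800.00 | 60.00 | 70.00 | 1008000.00 | 1176000.00
hole | -520.00 | 45.00 | 72.00 | -23400.00 | -37440.00
Σ | 16280.00 |  |  | 984600.00 | 1138560.00
x̄ = 984600.00 / 16280.00 = 60.48 mm
ȳ = 1138560.00 / 16280.00 = 69.94 mm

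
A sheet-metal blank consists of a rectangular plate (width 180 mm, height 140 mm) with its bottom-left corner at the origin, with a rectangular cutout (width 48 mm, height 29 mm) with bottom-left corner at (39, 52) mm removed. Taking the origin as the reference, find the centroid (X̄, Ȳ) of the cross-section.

plate: A = 180 × 140 = 25200.00, centroid at (90.00, 70.00).
hole: A = −(48 × 29) = -1392.00, centroid at (63.00, 66.50).
ΣA = 23808.00 mm²
ΣAX̄ = (25200.00)(90.00) + (-1392.00)(63.00) = 2180304.00 mm³
ΣAȲ = (25200.00)(70.00) + (-1392.00)(66.50) = 1671432.00 mm³
X̄ = 2180304.00 / 23808.00 = 91.58 mm
Ȳ = 1671432.00 / 23808.00 = 70.20 mm

X̄ = 91.58 mm, Ȳ = 70.20 mm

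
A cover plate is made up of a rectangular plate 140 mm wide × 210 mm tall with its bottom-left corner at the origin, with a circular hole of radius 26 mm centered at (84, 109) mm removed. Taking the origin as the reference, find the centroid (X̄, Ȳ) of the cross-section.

X̄ = 68.91 mm, Ȳ = 104.69 mm

plate: A = 140 × 210 = 29400.00, centroid at (70.00, 105.00).
hole: A = −π·26² = -2123.72, centroid at (84.00, 109.00).
ΣA = 27276.28 mm²
ΣAX̄ = (29400.00)(70.00) + (-2123.72)(84.00) = 1879607.80 mm³
ΣAȲ = (29400.00)(105.00) + (-2123.72)(109.00) = 2855514.89 mm³
X̄ = 1879607.80 / 27276.28 = 68.91 mm
Ȳ = 2855514.89 / 27276.28 = 104.69 mm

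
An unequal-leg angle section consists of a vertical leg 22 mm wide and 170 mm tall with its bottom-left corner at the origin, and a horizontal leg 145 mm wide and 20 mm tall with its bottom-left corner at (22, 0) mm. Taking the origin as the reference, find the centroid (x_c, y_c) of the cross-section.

x_c = 47.47 mm, y_c = 52.24 mm

Part | A | x̄ᵢ | ȳᵢ | A·x̄ᵢ | A·ȳᵢ
vertical leg | 3740.00 | 11.00 | 85.00 | 41140.00 | 317900.00
horizontal leg | 2900.00 | 94.50 | 10.00 | 274050.00 | 29000.00
Σ | 6640.00 |  |  | 315190.00 | 346900.00
x_c = 315190.00 / 6640.00 = 47.47 mm
y_c = 346900.00 / 6640.00 = 52.24 mm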